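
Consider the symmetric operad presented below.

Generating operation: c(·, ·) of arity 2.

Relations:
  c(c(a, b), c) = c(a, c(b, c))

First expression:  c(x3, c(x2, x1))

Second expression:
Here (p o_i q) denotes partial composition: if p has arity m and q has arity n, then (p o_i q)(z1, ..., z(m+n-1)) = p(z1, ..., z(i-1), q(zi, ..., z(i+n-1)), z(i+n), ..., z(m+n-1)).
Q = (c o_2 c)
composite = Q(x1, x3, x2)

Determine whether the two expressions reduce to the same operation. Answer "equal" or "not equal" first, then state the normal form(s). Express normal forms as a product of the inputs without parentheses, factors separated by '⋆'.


The first expression reduces to x3 ⋆ x2 ⋆ x1
The second expression reduces to x1 ⋆ x3 ⋆ x2
The forms do not match — not equal.

not equal; first: x3 ⋆ x2 ⋆ x1; second: x1 ⋆ x3 ⋆ x2


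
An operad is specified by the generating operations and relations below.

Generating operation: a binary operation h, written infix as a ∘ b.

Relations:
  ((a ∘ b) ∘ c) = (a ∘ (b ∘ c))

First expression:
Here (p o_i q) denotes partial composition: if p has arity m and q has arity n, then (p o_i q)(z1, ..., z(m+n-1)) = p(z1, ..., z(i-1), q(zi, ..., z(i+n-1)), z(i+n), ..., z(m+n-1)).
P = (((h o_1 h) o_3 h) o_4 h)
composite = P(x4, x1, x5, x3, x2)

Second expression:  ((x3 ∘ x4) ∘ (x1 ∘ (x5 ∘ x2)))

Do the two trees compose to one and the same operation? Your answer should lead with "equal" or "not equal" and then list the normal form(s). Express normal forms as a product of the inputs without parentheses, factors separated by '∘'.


Reducing the first expression gives x4 ∘ x1 ∘ x5 ∘ x3 ∘ x2
Reducing the second expression gives x3 ∘ x4 ∘ x1 ∘ x5 ∘ x2
Different reductions; not equal.

not equal; first: x4 ∘ x1 ∘ x5 ∘ x3 ∘ x2; second: x3 ∘ x4 ∘ x1 ∘ x5 ∘ x2


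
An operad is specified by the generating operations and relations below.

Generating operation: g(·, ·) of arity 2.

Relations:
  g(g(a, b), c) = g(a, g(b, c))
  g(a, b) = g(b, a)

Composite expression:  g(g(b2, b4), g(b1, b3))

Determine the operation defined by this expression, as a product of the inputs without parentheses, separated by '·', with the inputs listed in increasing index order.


b1 · b2 · b3 · b4

Both nesting and order wash out for g; what remains is which b's occur.
g(b2, b4) collapses to b2 · b4
g(b1, b3) collapses to b1 · b3
g(g(b2, b4), g(b1, b3)) collapses to b2 · b4 · b1 · b3
putting the inputs in ascending order: b1 · b2 · b3 · b4


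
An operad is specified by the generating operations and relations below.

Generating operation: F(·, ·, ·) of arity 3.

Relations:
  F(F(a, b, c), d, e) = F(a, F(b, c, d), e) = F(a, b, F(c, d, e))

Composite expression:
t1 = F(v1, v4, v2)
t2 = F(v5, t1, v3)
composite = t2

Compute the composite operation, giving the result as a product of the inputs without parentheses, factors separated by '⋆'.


v5 ⋆ v1 ⋆ v4 ⋆ v2 ⋆ v3


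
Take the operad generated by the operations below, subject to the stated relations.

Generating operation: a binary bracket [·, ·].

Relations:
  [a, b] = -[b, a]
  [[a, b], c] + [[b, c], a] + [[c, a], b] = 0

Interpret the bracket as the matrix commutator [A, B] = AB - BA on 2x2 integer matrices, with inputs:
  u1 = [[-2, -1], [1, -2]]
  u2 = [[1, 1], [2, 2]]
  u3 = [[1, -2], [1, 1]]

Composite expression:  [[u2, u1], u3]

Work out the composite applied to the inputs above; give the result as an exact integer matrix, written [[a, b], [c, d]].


[[3, -12], [-6, -3]]

[u2, u1] = [[3, 1], [1, -3]]
[[u2, u1], u3] = [[3, -12], [-6, -3]]


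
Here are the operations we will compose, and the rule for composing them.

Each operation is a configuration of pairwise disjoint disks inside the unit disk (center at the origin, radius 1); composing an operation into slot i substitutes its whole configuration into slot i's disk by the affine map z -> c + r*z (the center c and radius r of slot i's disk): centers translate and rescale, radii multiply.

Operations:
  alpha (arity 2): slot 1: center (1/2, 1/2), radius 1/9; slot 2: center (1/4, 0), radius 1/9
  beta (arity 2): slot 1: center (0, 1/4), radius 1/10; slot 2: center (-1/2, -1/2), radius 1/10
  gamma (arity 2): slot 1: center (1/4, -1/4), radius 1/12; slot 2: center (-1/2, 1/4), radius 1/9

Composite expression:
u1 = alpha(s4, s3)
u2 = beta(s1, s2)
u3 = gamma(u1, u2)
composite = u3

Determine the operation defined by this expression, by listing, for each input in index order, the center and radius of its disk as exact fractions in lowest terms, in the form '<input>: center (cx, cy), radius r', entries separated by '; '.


s1: center (-1/2, 5/18), radius 1/90; s2: center (-5/9, 7/36), radius 1/90; s3: center (13/48, -1/4), radius 1/108; s4: center (7/24, -5/24), radius 1/108

Only the slot chain above each s matters under gamma; compose those maps.
input s4: composing its 2 substitution steps yields center (7/24, -5/24), radius 1/108
input s3: composing its 2 substitution steps yields center (13/48, -1/4), radius 1/108
input s1: composing its 2 substitution steps yields center (-1/2, 5/18), radius 1/90
input s2: composing its 2 substitution steps yields center (-5/9, 7/36), radius 1/90


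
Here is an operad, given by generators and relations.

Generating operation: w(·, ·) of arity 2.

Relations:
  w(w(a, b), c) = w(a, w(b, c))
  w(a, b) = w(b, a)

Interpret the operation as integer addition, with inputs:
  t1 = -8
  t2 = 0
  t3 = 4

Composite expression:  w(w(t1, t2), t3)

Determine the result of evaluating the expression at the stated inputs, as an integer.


w(t1, t2) = -8
w(w(t1, t2), t3) = -4

-4


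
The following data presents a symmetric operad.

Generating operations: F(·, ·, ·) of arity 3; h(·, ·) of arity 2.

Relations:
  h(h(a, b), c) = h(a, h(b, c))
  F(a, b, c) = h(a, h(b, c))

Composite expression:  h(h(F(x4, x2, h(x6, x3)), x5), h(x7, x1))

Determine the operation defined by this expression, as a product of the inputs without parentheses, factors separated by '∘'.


x4 ∘ x2 ∘ x6 ∘ x3 ∘ x5 ∘ x7 ∘ x1

The h-tree's shape is irrelevant; the x-reading-order decides.
h(x6, x3) reduces to x6 ∘ x3
F(x4, x2, h(x6, x3)) reduces to x4 ∘ x2 ∘ x6 ∘ x3
h(F(x4, x2, h(x6, x3)), x5) reduces to x4 ∘ x2 ∘ x6 ∘ x3 ∘ x5
h(x7, x1) reduces to x7 ∘ x1
h(h(F(x4, x2, h(x6, x3)), x5), h(x7, x1)) reduces to x4 ∘ x2 ∘ x6 ∘ x3 ∘ x5 ∘ x7 ∘ x1


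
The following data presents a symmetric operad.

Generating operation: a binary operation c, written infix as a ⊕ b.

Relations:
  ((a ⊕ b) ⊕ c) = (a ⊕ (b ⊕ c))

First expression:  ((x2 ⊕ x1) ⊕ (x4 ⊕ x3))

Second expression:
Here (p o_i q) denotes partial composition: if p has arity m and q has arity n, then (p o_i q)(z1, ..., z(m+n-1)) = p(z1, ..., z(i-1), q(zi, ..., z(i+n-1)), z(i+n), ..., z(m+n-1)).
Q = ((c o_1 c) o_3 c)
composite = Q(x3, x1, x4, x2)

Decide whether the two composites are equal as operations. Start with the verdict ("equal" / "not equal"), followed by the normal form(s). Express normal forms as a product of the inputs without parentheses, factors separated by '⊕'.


not equal: they reduce to x2 ⊕ x1 ⊕ x4 ⊕ x3 and x3 ⊕ x1 ⊕ x4 ⊕ x2

In normal form, the first expression is x2 ⊕ x1 ⊕ x4 ⊕ x3
In normal form, the second expression is x3 ⊕ x1 ⊕ x4 ⊕ x2
The forms do not match — not equal.


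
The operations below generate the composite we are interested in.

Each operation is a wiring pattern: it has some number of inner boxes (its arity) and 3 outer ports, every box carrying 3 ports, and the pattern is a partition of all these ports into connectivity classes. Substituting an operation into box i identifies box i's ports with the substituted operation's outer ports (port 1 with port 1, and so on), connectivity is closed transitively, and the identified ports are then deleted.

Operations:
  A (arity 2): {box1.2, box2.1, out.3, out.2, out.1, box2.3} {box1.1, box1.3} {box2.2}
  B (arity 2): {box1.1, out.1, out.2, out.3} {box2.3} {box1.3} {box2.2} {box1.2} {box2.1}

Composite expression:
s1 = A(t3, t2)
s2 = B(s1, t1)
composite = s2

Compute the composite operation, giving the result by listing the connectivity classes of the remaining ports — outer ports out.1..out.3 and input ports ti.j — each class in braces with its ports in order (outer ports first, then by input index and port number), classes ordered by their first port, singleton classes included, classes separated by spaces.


Reachability decides: close wires over B-identified ports.
through A, on inputs (t3, t2): {out.1, out.2, out.3, t2.1, t2.3, t3.2} {t2.2} {t3.1, t3.3} (out.j = stage outer ports)
through B, on inputs (t3, t2, t1): {out.1, out.2, out.3, t2.1, t2.3, t3.2} {t1.1} {t1.2} {t1.3} {t2.2} {t3.1, t3.3} (out.j = stage outer ports)

{out.1, out.2, out.3, t2.1, t2.3, t3.2} {t1.1} {t1.2} {t1.3} {t2.2} {t3.1, t3.3}


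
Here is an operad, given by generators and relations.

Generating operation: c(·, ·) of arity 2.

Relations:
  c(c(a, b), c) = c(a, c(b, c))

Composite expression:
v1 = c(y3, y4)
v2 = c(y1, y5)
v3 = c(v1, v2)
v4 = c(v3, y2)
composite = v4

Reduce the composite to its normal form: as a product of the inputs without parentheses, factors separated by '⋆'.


Associativity of c dissolves the nesting; only the y-input order survives.
c(y3, y4) unparenthesizes to y3 ⋆ y4
c(y1, y5) unparenthesizes to y1 ⋆ y5
c(c(y3, y4), c(y1, y5)) unparenthesizes to y3 ⋆ y4 ⋆ y1 ⋆ y5
c(c(c(y3, y4), c(y1, y5)), y2) unparenthesizes to y3 ⋆ y4 ⋆ y1 ⋆ y5 ⋆ y2

y3 ⋆ y4 ⋆ y1 ⋆ y5 ⋆ y2


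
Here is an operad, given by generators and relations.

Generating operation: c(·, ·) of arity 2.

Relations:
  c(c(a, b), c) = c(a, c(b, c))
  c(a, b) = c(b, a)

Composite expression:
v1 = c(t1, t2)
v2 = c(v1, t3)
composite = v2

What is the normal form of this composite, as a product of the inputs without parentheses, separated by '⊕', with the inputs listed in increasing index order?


Any arrangement under c is one operation, so sort the t-inputs.
c(t1, t2) reduces to t1 ⊕ t2
c(c(t1, t2), t3) reduces to t1 ⊕ t2 ⊕ t3
commutativity sorts the factors: t1 ⊕ t2 ⊕ t3

t1 ⊕ t2 ⊕ t3


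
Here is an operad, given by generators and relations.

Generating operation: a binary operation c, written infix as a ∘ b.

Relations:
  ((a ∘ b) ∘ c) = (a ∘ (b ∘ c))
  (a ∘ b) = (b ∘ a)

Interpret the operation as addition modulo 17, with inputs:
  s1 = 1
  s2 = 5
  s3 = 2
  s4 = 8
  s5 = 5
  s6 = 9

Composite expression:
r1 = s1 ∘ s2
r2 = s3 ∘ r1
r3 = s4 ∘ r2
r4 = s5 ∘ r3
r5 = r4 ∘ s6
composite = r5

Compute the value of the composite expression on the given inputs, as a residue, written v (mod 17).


13 (mod 17)


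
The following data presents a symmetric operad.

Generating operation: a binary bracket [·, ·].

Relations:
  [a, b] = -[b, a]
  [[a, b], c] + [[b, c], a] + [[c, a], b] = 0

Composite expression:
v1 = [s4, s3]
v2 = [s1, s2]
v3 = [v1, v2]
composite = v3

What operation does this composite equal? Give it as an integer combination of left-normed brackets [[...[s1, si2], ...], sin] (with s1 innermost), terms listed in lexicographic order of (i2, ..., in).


[[[s1, s2], s3], s4] - [[[s1, s2], s4], s3]

Expand each bracket as ab - ba; the s1-initial words give the coefficients.
Composite bracket: [[s4, s3], [s1, s2]]
The bracket unfolds into 8 signed words via [a, b] = ab - ba (2^3 = 8).
Keep just the words that open with s1:
  from s1s2s3s4, sign +1: term +[[[s1, s2], s3], s4]
  from s1s2s4s3, sign -1: term -[[[s1, s2], s4], s3]


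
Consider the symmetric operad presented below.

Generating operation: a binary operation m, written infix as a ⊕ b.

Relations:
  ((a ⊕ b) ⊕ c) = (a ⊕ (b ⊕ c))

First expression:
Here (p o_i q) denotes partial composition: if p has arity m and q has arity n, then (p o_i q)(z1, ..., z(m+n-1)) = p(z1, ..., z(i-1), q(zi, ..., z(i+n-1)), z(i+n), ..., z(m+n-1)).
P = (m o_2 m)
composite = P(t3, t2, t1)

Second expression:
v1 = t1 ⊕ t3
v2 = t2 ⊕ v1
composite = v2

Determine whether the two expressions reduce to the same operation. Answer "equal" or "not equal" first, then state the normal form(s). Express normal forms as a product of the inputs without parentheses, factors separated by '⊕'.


Normal form of the first expression: t3 ⊕ t2 ⊕ t1
Normal form of the second expression: t2 ⊕ t1 ⊕ t3
No match — not equal.

not equal — first t3 ⊕ t2 ⊕ t1, second t2 ⊕ t1 ⊕ t3


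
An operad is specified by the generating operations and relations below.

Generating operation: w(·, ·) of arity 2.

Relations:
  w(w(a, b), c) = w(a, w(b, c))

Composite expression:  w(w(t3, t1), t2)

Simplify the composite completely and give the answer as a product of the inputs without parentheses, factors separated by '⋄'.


Key point: w is associative — brackets drop, the t-order remains.
w(t3, t1) spells out as t3 ⋄ t1
w(w(t3, t1), t2) spells out as t3 ⋄ t1 ⋄ t2

t3 ⋄ t1 ⋄ t2


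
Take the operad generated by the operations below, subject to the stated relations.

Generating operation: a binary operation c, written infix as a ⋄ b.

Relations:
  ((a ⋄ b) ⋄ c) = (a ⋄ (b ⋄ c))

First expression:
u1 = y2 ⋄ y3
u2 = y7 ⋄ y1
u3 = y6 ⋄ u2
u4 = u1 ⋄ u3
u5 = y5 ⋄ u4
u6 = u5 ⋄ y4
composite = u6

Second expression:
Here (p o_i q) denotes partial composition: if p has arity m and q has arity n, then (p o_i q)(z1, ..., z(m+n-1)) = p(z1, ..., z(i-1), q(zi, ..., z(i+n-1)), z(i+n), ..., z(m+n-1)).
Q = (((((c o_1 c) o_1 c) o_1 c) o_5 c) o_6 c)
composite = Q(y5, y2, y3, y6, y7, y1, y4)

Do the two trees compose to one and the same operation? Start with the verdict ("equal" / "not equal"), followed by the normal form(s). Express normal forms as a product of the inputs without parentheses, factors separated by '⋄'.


equal — both sides give y5 ⋄ y2 ⋄ y3 ⋄ y6 ⋄ y7 ⋄ y1 ⋄ y4


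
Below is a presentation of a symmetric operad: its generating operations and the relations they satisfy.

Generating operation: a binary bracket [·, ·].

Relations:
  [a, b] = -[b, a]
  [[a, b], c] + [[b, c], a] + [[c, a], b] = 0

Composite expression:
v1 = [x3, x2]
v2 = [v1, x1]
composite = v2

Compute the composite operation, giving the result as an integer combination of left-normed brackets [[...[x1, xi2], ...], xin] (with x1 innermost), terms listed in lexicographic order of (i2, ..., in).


[[x1, x2], x3] - [[x1, x3], x2]

Left-normed coefficients sit on the x1-initial expansion words.
Composite bracket: [[x3, x2], x1]
The bracket unfolds into 4 signed words via [a, b] = ab - ba (2^2 = 4).
Words beginning with x1 determine it all:
  sign of x1x2x3 is +1, so it contributes +[[x1, x2], x3]
  sign of x1x3x2 is -1, so it contributes -[[x1, x3], x2]


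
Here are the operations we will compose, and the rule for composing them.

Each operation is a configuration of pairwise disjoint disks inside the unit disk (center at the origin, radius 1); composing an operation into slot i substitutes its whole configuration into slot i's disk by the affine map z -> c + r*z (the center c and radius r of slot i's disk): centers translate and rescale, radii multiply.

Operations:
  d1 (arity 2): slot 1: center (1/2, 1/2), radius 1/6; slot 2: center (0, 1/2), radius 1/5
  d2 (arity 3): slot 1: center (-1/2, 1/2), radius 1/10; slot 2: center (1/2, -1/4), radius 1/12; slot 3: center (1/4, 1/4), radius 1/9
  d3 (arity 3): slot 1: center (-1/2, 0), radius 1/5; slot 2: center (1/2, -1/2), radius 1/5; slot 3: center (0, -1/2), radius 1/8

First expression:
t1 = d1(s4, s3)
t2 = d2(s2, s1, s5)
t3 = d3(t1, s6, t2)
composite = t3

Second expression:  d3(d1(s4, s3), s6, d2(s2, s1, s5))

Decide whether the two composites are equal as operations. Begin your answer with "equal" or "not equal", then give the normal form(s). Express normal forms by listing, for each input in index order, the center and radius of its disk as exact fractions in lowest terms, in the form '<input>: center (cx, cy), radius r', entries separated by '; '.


equal — both sides give s1: center (1/16, -17/32), radius 1/96; s2: center (-1/16, -7/16), radius 1/80; s3: center (-1/2, 1/10), radius 1/25; s4: center (-2/5, 1/10), radius 1/30; s5: center (1/32, -15/32), radius 1/72; s6: center (1/2, -1/2), radius 1/5

The first expression, normalized: s1: center (1/16, -17/32), radius 1/96; s2: center (-1/16, -7/16), radius 1/80; s3: center (-1/2, 1/10), radius 1/25; s4: center (-2/5, 1/10), radius 1/30; s5: center (1/32, -15/32), radius 1/72; s6: center (1/2, -1/2), radius 1/5
The second expression, normalized: s1: center (1/16, -17/32), radius 1/96; s2: center (-1/16, -7/16), radius 1/80; s3: center (-1/2, 1/10), radius 1/25; s4: center (-2/5, 1/10), radius 1/30; s5: center (1/32, -15/32), radius 1/72; s6: center (1/2, -1/2), radius 1/5
Same normal form: equal.


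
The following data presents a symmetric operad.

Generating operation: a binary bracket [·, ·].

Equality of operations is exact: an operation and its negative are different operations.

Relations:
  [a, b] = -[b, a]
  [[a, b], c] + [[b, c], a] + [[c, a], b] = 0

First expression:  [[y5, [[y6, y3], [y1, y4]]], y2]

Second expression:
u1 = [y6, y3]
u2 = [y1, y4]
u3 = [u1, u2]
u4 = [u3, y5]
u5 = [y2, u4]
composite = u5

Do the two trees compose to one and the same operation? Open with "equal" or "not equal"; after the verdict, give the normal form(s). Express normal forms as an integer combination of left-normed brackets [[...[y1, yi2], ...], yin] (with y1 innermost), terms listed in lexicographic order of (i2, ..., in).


equal; both compose to -[[[[[y1, y4], y3], y6], y5], y2] + [[[[[y1, y4], y6], y3], y5], y2]


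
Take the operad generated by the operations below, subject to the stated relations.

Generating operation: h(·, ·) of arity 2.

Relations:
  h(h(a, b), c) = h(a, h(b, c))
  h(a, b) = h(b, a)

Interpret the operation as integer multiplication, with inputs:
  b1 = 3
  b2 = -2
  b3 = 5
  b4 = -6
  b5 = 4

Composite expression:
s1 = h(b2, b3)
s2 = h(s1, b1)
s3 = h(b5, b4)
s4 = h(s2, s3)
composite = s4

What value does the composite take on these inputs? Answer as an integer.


720

h(b2, b3) = -10
h(h(b2, b3), b1) = -30
h(b5, b4) = -24
h(h(h(b2, b3), b1), h(b5, b4)) = 720


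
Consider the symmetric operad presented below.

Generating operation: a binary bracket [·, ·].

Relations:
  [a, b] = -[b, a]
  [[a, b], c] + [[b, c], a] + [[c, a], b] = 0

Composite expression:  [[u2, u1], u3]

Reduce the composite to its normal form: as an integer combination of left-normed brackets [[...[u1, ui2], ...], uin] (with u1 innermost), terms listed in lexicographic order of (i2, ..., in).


Antisymmetry and Jacobi reduce to u1-anchored left-normed brackets.
Composite bracket: [[u2, u1], u3]
Full expansion: 4 signed words from ab - ba (2^2 = 4).
The u1-initial words carry the normal form:
  the word u1u2u3 carries sign -1 and contributes -[[u1, u2], u3]

-[[u1, u2], u3]


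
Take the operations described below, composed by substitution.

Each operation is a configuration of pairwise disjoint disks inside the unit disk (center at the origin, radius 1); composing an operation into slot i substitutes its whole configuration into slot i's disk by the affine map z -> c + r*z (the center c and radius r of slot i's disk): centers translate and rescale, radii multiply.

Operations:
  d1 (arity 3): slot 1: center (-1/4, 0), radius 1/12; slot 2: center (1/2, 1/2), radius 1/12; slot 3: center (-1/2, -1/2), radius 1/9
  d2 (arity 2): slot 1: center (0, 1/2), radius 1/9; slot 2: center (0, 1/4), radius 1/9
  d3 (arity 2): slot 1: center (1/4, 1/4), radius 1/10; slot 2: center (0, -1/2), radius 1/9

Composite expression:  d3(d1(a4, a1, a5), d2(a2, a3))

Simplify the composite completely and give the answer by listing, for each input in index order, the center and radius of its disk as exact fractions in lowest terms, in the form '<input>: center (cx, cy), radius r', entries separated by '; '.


a1: center (3/10, 3/10), radius 1/120; a2: center (0, -4/9), radius 1/81; a3: center (0, -17/36), radius 1/81; a4: center (9/40, 1/4), radius 1/120; a5: center (1/5, 1/5), radius 1/90

Each a-disk chains the slot maps above it in d3; radii multiply.
tracing a4 down its 2-map path: center (9/40, 1/4), radius 1/120
tracing a1 down its 2-map path: center (3/10, 3/10), radius 1/120
tracing a5 down its 2-map path: center (1/5, 1/5), radius 1/90
tracing a2 down its 2-map path: center (0, -4/9), radius 1/81
tracing a3 down its 2-map path: center (0, -17/36), radius 1/81


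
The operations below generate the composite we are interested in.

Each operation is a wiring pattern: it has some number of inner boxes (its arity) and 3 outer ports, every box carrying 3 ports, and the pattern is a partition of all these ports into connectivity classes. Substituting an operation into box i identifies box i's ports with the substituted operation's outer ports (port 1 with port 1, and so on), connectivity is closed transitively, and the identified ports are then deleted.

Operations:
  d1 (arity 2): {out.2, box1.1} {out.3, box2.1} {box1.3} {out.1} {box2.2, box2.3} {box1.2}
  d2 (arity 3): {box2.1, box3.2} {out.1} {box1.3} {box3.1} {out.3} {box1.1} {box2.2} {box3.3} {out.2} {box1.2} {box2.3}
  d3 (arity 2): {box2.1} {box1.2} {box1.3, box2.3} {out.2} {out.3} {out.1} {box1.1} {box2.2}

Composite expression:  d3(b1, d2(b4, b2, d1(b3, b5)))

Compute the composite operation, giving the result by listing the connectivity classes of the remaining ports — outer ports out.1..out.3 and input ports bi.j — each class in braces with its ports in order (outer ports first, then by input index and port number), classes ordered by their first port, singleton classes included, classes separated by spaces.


{out.1} {out.2} {out.3} {b1.1} {b1.2} {b1.3} {b2.1, b3.1} {b2.2} {b2.3} {b3.2} {b3.3} {b4.1} {b4.2} {b4.3} {b5.1} {b5.2, b5.3}

Two ports join when wires chain via d3-identified ports.
composing d1 on (b3, b5), with out.j its own outer ports: {out.1} {out.2, b3.1} {out.3, b5.1} {b3.2} {b3.3} {b5.2, b5.3}
composing d2 on (b4, b2, b3, b5), with out.j its own outer ports: {out.1} {out.2} {out.3} {b2.1, b3.1} {b2.2} {b2.3} {b3.2} {b3.3} {b4.1} {b4.2} {b4.3} {b5.1} {b5.2, b5.3}
composing d3 on (b1, b4, b2, b3, b5), with out.j its own outer ports: {out.1} {out.2} {out.3} {b1.1} {b1.2} {b1.3} {b2.1, b3.1} {b2.2} {b2.3} {b3.2} {b3.3} {b4.1} {b4.2} {b4.3} {b5.1} {b5.2, b5.3}


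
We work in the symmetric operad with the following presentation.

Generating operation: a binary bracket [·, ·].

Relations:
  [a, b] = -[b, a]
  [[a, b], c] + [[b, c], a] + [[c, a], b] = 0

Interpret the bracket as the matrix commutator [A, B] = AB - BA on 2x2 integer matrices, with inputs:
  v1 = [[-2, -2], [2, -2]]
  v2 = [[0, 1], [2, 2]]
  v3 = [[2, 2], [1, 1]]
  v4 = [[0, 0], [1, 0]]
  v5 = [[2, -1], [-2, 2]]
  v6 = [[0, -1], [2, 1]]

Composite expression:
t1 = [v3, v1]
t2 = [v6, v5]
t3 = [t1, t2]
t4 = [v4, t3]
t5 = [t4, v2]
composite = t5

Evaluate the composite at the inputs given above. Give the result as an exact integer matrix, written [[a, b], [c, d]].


[[-12, -56], [88, 12]]

[v3, v1] = [[6, -2], [-2, -6]]
[v6, v5] = [[4, 1], [-2, -4]]
[[v3, v1], [v6, v5]] = [[6, 28], [8, -6]]
[v4, [[v3, v1], [v6, v5]]] = [[-28, 0], [12, 28]]
[[v4, [[v3, v1], [v6, v5]]], v2] = [[-12, -56], [88, 12]]


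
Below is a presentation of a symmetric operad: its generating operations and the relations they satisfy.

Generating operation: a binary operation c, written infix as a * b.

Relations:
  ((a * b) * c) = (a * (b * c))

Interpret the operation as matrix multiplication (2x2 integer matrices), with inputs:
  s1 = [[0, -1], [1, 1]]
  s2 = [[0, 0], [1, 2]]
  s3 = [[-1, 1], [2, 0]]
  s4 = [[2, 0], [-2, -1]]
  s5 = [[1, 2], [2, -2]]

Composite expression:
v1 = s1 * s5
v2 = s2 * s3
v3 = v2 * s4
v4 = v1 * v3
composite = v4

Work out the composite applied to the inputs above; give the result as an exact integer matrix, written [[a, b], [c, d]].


(s1 * s5) = [[-2, 2], [3, 0]]
(s2 * s3) = [[0, 0], [3, 1]]
((s2 * s3) * s4) = [[0, 0], [4, -1]]
((s1 * s5) * ((s2 * s3) * s4)) = [[8, -2], [0, 0]]

[[8, -2], [0, 0]]


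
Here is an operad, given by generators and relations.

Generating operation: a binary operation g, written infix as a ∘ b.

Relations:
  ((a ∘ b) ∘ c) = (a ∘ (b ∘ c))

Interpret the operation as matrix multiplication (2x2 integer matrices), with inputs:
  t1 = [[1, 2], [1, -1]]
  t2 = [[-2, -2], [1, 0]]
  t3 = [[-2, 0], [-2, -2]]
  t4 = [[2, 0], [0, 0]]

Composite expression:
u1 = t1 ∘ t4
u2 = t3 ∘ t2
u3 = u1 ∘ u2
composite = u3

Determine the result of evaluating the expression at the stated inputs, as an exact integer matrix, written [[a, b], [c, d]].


(t1 ∘ t4) = [[2, 0], [2, 0]]
(t3 ∘ t2) = [[4, 4], [2, 4]]
((t1 ∘ t4) ∘ (t3 ∘ t2)) = [[8, 8], [8, 8]]

[[8, 8], [8, 8]]


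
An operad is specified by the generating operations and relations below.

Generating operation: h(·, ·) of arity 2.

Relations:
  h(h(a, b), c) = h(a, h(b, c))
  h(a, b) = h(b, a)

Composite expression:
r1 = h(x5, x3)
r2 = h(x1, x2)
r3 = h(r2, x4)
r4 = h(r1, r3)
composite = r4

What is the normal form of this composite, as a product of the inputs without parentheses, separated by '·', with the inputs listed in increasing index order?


Key point: h commutes, so take the x-inputs in any fixed order.
h(x5, x3) flattens to x5 · x3
h(x1, x2) flattens to x1 · x2
h(h(x1, x2), x4) flattens to x1 · x2 · x4
h(h(x5, x3), h(h(x1, x2), x4)) flattens to x5 · x3 · x1 · x2 · x4
the factors in increasing index order: x1 · x2 · x3 · x4 · x5

x1 · x2 · x3 · x4 · x5


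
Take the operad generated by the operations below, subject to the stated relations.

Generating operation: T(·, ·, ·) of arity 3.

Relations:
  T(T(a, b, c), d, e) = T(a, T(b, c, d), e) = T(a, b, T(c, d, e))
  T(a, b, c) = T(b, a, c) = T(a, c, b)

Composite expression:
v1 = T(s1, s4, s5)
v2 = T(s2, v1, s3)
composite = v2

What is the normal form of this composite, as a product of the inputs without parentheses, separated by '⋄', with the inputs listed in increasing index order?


s1 ⋄ s2 ⋄ s3 ⋄ s4 ⋄ s5

Key point: T commutes, so take the s-inputs in any fixed order.
T(s1, s4, s5) linearizes to s1 ⋄ s4 ⋄ s5
T(s2, T(s1, s4, s5), s3) linearizes to s2 ⋄ s1 ⋄ s4 ⋄ s5 ⋄ s3
the factors in increasing index order: s1 ⋄ s2 ⋄ s3 ⋄ s4 ⋄ s5


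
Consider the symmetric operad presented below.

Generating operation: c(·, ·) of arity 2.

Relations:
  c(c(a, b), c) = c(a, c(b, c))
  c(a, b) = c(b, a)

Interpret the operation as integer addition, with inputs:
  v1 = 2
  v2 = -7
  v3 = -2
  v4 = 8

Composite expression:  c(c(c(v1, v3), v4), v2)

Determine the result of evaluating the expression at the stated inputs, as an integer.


1

c(v1, v3) = 0
c(c(v1, v3), v4) = 8
c(c(c(v1, v3), v4), v2) = 1


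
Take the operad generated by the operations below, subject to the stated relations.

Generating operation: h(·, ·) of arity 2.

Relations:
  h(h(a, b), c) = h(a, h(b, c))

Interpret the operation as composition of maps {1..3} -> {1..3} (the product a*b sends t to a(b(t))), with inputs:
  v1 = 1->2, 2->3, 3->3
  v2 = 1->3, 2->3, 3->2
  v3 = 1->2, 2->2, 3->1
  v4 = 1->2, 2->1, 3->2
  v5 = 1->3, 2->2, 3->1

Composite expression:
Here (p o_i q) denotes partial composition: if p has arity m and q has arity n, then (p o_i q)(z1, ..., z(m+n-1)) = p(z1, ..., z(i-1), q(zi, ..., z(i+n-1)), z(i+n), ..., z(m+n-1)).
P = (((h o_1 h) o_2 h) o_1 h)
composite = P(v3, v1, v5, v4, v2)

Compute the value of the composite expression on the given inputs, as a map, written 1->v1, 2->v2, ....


h(v3, v1) = 1->2, 2->1, 3->1
h(v5, v4) = 1->2, 2->3, 3->2
h(h(v3, v1), h(v5, v4)) = 1->1, 2->1, 3->1
h(h(h(v3, v1), h(v5, v4)), v2) = 1->1, 2->1, 3->1

1->1, 2->1, 3->1


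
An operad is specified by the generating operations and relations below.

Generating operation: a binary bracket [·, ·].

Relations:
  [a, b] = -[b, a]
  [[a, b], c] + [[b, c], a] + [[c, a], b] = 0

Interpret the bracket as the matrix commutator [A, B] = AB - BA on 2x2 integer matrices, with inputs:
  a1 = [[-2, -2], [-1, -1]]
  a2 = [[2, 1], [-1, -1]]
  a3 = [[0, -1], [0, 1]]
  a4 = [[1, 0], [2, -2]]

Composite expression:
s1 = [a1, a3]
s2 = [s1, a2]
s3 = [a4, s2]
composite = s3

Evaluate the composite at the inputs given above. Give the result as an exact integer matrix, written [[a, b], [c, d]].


[[-2, 3], [-3, 2]]

[a1, a3] = [[-1, -1], [1, 1]]
[[a1, a3], a2] = [[0, 1], [1, 0]]
[a4, [[a1, a3], a2]] = [[-2, 3], [-3, 2]]


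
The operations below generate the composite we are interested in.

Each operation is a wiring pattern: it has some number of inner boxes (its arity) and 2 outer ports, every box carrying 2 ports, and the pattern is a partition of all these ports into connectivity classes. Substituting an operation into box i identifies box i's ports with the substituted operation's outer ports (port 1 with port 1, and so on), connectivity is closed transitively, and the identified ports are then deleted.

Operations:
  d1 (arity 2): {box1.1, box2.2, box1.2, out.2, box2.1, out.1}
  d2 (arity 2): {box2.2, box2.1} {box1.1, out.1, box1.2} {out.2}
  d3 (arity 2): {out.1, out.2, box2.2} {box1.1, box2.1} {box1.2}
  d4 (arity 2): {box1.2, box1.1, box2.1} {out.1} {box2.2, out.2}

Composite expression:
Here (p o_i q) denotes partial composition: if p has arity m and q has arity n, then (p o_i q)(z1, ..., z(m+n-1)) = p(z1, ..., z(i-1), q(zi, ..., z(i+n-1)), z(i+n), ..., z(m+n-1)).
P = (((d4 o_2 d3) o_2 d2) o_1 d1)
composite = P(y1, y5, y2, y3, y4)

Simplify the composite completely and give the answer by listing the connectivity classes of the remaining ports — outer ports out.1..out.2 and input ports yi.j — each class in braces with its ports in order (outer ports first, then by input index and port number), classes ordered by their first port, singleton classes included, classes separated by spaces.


Two ports join when wires chain via d4-identified ports.
through d1, on inputs (y1, y5): {out.1, out.2, y1.1, y1.2, y5.1, y5.2} (out.j = stage outer ports)
through d2, on inputs (y2, y3): {out.1, y2.1, y2.2} {out.2} {y3.1, y3.2} (out.j = stage outer ports)
through d3, on inputs (y2, y3, y4): {out.1, out.2, y4.2} {y2.1, y2.2, y4.1} {y3.1, y3.2} (out.j = stage outer ports)
through d4, on inputs (y1, y5, y2, y3, y4): {out.1} {out.2, y1.1, y1.2, y4.2, y5.1, y5.2} {y2.1, y2.2, y4.1} {y3.1, y3.2} (out.j = stage outer ports)

{out.1} {out.2, y1.1, y1.2, y4.2, y5.1, y5.2} {y2.1, y2.2, y4.1} {y3.1, y3.2}


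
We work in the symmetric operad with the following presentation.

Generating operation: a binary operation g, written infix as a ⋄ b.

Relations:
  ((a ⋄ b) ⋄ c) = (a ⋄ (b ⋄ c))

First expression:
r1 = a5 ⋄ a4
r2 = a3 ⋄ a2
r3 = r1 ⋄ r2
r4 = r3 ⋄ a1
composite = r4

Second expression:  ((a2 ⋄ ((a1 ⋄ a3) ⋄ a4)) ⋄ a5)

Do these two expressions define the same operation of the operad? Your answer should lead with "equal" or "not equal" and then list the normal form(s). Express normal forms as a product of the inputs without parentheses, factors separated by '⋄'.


not equal; the first gives a5 ⋄ a4 ⋄ a3 ⋄ a2 ⋄ a1 and the second a2 ⋄ a1 ⋄ a3 ⋄ a4 ⋄ a5

The first expression, normalized: a5 ⋄ a4 ⋄ a3 ⋄ a2 ⋄ a1
The second expression, normalized: a2 ⋄ a1 ⋄ a3 ⋄ a4 ⋄ a5
They disagree, so not equal.


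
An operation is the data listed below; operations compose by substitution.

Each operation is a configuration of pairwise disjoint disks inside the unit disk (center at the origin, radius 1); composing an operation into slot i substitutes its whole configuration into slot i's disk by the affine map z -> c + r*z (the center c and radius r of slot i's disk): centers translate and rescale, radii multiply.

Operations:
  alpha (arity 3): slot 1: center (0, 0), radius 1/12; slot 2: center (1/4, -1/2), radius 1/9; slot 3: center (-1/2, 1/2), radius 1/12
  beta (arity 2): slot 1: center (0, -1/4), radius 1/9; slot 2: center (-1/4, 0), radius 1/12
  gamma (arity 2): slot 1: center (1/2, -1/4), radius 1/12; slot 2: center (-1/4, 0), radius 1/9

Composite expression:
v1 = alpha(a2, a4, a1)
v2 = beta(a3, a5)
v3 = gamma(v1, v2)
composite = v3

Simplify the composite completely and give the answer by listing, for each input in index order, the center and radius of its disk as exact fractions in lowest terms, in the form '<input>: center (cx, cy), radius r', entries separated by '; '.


Only the slot chain above each a matters under gamma; compose those maps.
input a2: applying the 2 nested substitutions gives center (1/2, -1/4), radius 1/144
input a4: applying the 2 nested substitutions gives center (25/48, -7/24), radius 1/108
input a1: applying the 2 nested substitutions gives center (11/24, -5/24), radius 1/144
input a3: applying the 2 nested substitutions gives center (-1/4, -1/36), radius 1/81
input a5: applying the 2 nested substitutions gives center (-5/18, 0), radius 1/108

a1: center (11/24, -5/24), radius 1/144; a2: center (1/2, -1/4), radius 1/144; a3: center (-1/4, -1/36), radius 1/81; a4: center (25/48, -7/24), radius 1/108; a5: center (-5/18, 0), radius 1/108


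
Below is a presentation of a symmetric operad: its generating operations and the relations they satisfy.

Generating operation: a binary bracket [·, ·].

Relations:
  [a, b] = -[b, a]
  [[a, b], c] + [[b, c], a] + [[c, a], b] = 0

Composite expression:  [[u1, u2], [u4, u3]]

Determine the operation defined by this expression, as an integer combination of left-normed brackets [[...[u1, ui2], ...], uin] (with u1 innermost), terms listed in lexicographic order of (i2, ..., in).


-[[[u1, u2], u3], u4] + [[[u1, u2], u4], u3]

A multilinear Lie element is pinned by u1-initial words (u1 innermost).
Composite bracket: [[u1, u2], [u4, u3]]
The bracket unfolds into 8 signed words via [a, b] = ab - ba (2^3 = 8).
Keep just the words that open with u1:
  word u1u2u3u4 has sign -1, contributing -[[[u1, u2], u3], u4]
  word u1u2u4u3 has sign +1, contributing +[[[u1, u2], u4], u3]


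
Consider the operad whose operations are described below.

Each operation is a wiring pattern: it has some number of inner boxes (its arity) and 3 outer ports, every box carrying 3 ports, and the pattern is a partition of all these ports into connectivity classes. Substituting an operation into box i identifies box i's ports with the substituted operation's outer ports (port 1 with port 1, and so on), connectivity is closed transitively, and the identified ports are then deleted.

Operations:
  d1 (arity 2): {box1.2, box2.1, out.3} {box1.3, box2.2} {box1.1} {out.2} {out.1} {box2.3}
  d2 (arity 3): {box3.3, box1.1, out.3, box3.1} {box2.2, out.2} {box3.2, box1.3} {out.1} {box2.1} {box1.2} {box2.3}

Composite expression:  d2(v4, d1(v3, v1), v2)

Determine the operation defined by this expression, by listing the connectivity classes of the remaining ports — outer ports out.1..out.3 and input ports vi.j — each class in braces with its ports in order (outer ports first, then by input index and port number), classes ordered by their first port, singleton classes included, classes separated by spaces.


{out.1} {out.2} {out.3, v2.1, v2.3, v4.1} {v1.1, v3.2} {v1.2, v3.3} {v1.3} {v2.2, v4.3} {v3.1} {v4.2}


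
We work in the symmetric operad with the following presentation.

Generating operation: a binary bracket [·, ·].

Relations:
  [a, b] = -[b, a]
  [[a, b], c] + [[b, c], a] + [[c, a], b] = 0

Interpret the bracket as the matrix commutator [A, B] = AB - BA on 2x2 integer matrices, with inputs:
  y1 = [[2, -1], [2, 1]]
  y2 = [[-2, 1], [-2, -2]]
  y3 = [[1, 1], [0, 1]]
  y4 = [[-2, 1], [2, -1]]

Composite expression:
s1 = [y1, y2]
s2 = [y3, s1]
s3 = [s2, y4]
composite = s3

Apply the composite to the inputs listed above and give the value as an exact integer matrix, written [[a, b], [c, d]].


[y1, y2] = [[0, 1], [2, 0]]
[y3, [y1, y2]] = [[2, 0], [0, -2]]
[[y3, [y1, y2]], y4] = [[0, 4], [-8, 0]]

[[0, 4], [-8, 0]]


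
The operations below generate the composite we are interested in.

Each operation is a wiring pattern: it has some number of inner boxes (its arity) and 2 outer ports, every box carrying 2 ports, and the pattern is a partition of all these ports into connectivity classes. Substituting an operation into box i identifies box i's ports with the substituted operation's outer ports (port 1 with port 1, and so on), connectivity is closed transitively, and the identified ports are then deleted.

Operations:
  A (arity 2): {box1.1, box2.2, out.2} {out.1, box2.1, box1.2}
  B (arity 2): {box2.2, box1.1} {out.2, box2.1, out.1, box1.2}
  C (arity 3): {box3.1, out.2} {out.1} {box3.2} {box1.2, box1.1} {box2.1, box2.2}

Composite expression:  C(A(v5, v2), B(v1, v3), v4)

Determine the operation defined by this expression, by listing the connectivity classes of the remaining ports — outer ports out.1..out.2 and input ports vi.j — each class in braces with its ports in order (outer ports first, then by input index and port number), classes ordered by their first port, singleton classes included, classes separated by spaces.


{out.1} {out.2, v4.1} {v1.1, v3.2} {v1.2, v3.1} {v2.1, v2.2, v5.1, v5.2} {v4.2}

Treat the ports identified at C as solder joints: merge, then drop.
A over (v5, v2) gives {out.1, v2.1, v5.2} {out.2, v2.2, v5.1}, out.j being that stage's outer ports
B over (v1, v3) gives {out.1, out.2, v1.2, v3.1} {v1.1, v3.2}, out.j being that stage's outer ports
C over (v5, v2, v1, v3, v4) gives {out.1} {out.2, v4.1} {v1.1, v3.2} {v1.2, v3.1} {v2.1, v2.2, v5.1, v5.2} {v4.2}, out.j being that stage's outer ports


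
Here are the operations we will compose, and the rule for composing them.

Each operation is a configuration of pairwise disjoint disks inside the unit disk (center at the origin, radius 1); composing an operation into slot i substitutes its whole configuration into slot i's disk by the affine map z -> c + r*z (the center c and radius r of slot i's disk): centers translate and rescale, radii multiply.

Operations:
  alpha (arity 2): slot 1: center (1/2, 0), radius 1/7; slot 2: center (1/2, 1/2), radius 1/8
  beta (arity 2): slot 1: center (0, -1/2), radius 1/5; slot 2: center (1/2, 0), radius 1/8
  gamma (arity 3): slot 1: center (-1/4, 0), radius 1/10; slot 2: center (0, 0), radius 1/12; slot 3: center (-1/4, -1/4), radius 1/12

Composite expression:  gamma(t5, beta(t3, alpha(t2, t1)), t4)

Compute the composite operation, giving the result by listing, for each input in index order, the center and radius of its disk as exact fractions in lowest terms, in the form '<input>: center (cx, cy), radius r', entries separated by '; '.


t1: center (3/64, 1/192), radius 1/768; t2: center (3/64, 0), radius 1/672; t3: center (0, -1/24), radius 1/60; t4: center (-1/4, -1/4), radius 1/12; t5: center (-1/4, 0), radius 1/10

Affine substitution under gamma: radii multiply and t-centers shift.
t5 passes through 1 substitution, ending at center (-1/4, 0), radius 1/10
t3 passes through 2 substitutions, ending at center (0, -1/24), radius 1/60
t2 passes through 3 substitutions, ending at center (3/64, 0), radius 1/672
t1 passes through 3 substitutions, ending at center (3/64, 1/192), radius 1/768
t4 passes through 1 substitution, ending at center (-1/4, -1/4), radius 1/12


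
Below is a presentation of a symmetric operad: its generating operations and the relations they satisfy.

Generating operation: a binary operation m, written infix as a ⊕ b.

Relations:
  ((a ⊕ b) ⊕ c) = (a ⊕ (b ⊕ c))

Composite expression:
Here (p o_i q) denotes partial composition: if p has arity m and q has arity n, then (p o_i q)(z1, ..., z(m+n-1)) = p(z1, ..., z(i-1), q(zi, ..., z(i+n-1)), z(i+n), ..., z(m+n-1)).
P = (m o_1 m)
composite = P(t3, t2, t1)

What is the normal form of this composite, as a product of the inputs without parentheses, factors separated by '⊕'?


Key point: m is associative — brackets drop, the t-order remains.
(t3 ⊕ t2) spells out as t3 ⊕ t2
((t3 ⊕ t2) ⊕ t1) spells out as t3 ⊕ t2 ⊕ t1

t3 ⊕ t2 ⊕ t1


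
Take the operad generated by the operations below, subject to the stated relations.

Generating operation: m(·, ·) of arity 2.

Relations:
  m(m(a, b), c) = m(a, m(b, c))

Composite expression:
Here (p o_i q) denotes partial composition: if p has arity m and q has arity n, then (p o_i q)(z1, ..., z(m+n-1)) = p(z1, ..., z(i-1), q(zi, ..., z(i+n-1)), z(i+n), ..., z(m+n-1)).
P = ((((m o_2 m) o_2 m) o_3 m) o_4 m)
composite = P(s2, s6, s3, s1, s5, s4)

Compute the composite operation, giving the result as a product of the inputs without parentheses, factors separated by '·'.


s2 · s6 · s3 · s1 · s5 · s4

All parenthesizations of m agree; list the s-inputs left to right.
m(s1, s5) unparenthesizes to s1 · s5
m(s3, m(s1, s5)) unparenthesizes to s3 · s1 · s5
m(s6, m(s3, m(s1, s5))) unparenthesizes to s6 · s3 · s1 · s5
m(m(s6, m(s3, m(s1, s5))), s4) unparenthesizes to s6 · s3 · s1 · s5 · s4
m(s2, m(m(s6, m(s3, m(s1, s5))), s4)) unparenthesizes to s2 · s6 · s3 · s1 · s5 · s4
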